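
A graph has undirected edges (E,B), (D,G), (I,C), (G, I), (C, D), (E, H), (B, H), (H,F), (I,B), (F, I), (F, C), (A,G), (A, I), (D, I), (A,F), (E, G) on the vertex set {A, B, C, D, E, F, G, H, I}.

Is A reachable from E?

Yes

Explore from E.
Distance 1: reach B, G, H.
Distance 2: reach A, D, F, I.
Found A.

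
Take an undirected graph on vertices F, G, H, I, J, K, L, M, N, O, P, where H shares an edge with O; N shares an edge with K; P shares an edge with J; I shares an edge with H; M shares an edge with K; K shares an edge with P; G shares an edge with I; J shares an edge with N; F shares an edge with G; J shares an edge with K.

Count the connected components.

3

From F: component {F, G, H, I, O}.
From J: component {J, K, M, N, P}.
From L: component {L}.
That's 3 components.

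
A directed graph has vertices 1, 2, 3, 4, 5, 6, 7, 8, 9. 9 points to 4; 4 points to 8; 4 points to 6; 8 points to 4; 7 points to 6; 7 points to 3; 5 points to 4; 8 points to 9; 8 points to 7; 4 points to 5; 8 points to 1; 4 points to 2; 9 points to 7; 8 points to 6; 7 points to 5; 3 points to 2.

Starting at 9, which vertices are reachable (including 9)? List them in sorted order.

1, 2, 3, 4, 5, 6, 7, 8, 9

Start at 9.
Its neighbours: 4, 7.
Then their neighbours: 2, 3, 5, 6, 8.
Then next layer: 1.
Every vertex is now reached.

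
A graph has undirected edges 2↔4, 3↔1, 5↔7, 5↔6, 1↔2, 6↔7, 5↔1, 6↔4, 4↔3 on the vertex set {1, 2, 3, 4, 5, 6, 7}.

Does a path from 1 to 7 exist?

Yes

Explore from 1.
Distance 1: reach 2, 3, 5.
Distance 2: reach 4, 6, 7.
Found 7.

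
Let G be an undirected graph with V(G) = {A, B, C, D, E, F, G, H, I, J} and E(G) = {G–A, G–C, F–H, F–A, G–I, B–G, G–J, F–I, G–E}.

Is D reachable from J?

No

Explore from J.
Distance 1: reach G.
Distance 2: reach A, B, C, E, I.
Distance 3: reach F.
Distance 4: reach H.
The search is exhausted without reaching D; it lies in a different component.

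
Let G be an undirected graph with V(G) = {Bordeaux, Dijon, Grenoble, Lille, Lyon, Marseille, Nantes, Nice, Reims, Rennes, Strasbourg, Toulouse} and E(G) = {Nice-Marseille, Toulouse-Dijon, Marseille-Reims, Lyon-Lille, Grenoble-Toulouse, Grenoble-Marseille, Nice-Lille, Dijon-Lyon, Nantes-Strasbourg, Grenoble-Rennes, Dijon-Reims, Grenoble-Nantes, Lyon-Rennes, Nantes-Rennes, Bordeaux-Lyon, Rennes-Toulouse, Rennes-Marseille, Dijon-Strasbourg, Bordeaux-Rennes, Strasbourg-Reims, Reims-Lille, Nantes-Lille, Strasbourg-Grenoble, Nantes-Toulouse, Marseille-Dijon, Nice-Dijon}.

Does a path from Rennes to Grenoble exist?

Yes

Explore from Rennes.
Distance 1: reach Bordeaux, Grenoble, Lyon, Marseille, Nantes, Toulouse.
Found Grenoble.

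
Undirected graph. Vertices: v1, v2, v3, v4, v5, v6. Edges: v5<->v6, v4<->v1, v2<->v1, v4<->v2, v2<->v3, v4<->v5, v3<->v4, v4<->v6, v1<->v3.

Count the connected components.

1

From v1: component {v1, v2, v3, v4, v5, v6}.
That's 1 component.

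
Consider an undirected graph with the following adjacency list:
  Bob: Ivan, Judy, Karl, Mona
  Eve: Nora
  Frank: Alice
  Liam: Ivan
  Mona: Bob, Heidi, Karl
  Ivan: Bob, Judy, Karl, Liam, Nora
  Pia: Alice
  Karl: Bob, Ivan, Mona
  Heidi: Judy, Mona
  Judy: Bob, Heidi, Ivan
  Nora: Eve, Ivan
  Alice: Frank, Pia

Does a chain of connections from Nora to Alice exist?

Explore from Nora.
Distance 1: reach Eve, Ivan.
Distance 2: reach Bob, Judy, Karl, Liam.
Distance 3: reach Heidi, Mona.
The search is exhausted without reaching Alice; it lies in a different component.

No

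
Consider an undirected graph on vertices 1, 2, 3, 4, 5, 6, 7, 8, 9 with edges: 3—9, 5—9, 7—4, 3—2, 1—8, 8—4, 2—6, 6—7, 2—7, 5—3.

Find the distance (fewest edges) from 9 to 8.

5

Distance 0: 9.
Distance 1: 3, 5.
Distance 2: 2.
Distance 3: 6, 7.
Distance 4: 4.
Distance 5: 8 — contains 8.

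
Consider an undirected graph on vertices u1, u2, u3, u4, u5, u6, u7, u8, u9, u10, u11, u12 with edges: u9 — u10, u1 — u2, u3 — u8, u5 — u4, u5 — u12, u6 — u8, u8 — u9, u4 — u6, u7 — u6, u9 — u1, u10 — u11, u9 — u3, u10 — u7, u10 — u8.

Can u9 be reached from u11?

Explore from u11.
Distance 1: reach u10.
Distance 2: reach u7, u8, u9.
Found u9.

Yes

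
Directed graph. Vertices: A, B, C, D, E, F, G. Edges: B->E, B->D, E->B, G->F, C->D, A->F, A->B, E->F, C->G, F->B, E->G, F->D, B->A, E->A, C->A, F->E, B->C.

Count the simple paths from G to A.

6

G→F→B→A
G→F→B→C→A
G→F→B→E→A
G→F→E→A
G→F→E→B→A
G→F→E→B→C→A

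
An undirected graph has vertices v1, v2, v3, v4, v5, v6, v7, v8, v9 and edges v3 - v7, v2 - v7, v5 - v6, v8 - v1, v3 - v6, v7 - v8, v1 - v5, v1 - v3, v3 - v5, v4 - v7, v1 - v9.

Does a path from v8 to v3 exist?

Yes

Explore from v8.
Distance 1: reach v1, v7.
Distance 2: reach v2, v3, v4, v5, v9.
Found v3.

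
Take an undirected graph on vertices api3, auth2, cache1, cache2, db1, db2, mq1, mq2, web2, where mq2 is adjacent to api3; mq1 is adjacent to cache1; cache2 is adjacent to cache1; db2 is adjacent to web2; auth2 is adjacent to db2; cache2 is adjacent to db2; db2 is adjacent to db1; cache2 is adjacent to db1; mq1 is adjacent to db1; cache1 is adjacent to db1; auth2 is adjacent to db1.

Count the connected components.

2

From api3: component {api3, mq2}.
From auth2: component {auth2, cache1, cache2, db1, db2, mq1, web2}.
That's 2 components.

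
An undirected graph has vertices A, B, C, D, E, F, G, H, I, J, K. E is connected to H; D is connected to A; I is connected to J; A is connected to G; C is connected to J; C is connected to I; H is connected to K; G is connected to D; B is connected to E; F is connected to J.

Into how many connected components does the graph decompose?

3

From A: component {A, D, G}.
From B: component {B, E, H, K}.
From C: component {C, F, I, J}.
That's 3 components.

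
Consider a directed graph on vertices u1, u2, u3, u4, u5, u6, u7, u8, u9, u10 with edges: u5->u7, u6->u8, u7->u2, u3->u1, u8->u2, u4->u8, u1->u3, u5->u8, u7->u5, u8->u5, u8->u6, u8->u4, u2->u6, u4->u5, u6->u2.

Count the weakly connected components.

From u1: component {u1, u3}.
From u2: component {u2, u4, u5, u6, u7, u8}.
From u9: component {u9}.
From u10: component {u10}.
That's 4 components.

4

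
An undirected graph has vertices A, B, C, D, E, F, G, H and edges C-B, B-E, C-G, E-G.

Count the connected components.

From A: component {A}.
From B: component {B, C, E, G}.
From D: component {D}.
From F: component {F}.
From H: component {H}.
That's 5 components.

5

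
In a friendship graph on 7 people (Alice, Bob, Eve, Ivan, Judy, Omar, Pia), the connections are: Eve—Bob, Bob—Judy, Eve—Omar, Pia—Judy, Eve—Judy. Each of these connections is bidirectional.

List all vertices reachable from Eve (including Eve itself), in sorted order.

Bob, Eve, Judy, Omar, Pia

Start at Eve.
Its neighbours: Bob, Judy, Omar.
Then their neighbours: Pia.
Nothing further is reachable.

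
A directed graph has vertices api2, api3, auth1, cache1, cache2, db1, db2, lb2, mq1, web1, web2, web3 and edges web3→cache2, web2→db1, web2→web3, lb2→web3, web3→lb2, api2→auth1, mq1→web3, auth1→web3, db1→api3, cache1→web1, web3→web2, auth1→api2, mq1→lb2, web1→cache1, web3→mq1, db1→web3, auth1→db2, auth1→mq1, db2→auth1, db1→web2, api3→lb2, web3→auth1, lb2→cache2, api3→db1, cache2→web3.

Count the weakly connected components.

From api2: component {api2, api3, auth1, cache2, db1, db2, lb2, mq1, web2, web3}.
From cache1: component {cache1, web1}.
That's 2 components.

2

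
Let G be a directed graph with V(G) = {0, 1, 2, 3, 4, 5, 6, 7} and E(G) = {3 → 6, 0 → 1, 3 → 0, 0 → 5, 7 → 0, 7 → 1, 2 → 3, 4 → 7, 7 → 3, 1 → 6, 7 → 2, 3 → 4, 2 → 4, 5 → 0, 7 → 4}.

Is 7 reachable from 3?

Yes

Explore from 3.
Distance 1: reach 0, 4, 6.
Distance 2: reach 1, 5, 7.
Found 7.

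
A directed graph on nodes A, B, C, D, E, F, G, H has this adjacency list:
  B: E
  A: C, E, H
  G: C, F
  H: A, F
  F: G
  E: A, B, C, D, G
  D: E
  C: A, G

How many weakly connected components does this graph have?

From A: component {A, B, C, D, E, F, G, H}.
That's 1 component.

1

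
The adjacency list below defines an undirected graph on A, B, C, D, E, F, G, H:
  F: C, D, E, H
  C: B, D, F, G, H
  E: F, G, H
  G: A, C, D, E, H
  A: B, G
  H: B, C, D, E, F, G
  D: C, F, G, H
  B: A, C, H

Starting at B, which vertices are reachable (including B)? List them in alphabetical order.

A, B, C, D, E, F, G, H

Start at B.
Its neighbours: A, C, H.
Then their neighbours: D, E, F, G.
Every vertex is now reached.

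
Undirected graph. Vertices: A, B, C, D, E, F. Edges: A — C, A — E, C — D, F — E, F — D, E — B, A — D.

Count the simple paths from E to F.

3

E–A–C–D–F
E–A–D–F
E–F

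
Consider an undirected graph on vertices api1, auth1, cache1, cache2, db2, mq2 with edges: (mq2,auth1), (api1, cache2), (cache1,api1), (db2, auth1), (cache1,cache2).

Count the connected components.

From api1: component {api1, cache1, cache2}.
From auth1: component {auth1, db2, mq2}.
That's 2 components.

2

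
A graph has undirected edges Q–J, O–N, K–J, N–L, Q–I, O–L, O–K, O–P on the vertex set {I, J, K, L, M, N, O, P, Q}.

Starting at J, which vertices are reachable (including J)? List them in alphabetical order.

I, J, K, L, N, O, P, Q

Start at J.
Its neighbours: K, Q.
Then their neighbours: I, O.
Then next layer: L, N, P.
Nothing further is reachable.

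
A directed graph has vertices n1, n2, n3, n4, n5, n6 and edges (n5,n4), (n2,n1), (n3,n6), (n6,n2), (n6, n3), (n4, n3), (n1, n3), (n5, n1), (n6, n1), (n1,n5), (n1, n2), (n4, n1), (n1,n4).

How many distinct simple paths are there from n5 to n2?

n5→n1→n2
n5→n1→n3→n6→n2
n5→n1→n4→n3→n6→n2
n5→n4→n1→n2
n5→n4→n1→n3→n6→n2
n5→n4→n3→n6→n1→n2
n5→n4→n3→n6→n2

7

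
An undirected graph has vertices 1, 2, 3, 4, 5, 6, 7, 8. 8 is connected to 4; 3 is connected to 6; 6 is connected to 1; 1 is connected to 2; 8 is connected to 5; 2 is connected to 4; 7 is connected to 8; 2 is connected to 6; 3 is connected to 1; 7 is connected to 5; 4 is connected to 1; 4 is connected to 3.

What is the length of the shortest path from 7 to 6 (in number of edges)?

4

Distance 0: 7.
Distance 1: 5, 8.
Distance 2: 4.
Distance 3: 1, 2, 3.
Distance 4: 6 — contains 6.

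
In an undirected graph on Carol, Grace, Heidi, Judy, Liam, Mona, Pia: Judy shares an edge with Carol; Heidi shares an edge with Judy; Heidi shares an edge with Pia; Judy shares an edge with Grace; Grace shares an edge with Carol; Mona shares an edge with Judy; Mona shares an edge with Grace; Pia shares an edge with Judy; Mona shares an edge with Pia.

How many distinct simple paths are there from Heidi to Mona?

Heidi–Judy–Carol–Grace–Mona
Heidi–Judy–Grace–Mona
Heidi–Judy–Mona
Heidi–Judy–Pia–Mona
Heidi–Pia–Judy–Carol–Grace–Mona
Heidi–Pia–Judy–Grace–Mona
Heidi–Pia–Judy–Mona
Heidi–Pia–Mona

8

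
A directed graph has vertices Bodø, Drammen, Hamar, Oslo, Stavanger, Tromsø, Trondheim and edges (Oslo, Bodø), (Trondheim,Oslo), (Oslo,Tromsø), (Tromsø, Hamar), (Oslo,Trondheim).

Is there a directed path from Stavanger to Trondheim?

Stavanger has no outgoing edges, so nothing is reachable from it.

No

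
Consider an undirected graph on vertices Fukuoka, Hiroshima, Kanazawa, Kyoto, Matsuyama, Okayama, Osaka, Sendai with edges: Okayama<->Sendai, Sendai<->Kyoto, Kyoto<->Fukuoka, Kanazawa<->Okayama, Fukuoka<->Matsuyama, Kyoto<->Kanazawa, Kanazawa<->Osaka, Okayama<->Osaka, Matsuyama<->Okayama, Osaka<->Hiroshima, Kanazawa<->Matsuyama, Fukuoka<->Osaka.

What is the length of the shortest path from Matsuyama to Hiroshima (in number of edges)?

3

Distance 0: Matsuyama.
Distance 1: Fukuoka, Kanazawa, Okayama.
Distance 2: Kyoto, Osaka, Sendai.
Distance 3: Hiroshima — contains Hiroshima.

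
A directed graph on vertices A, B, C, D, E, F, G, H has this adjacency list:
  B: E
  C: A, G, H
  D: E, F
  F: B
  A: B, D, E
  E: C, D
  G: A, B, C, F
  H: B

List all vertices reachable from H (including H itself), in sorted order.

Start at H.
Its neighbours: B.
Then their neighbours: E.
Then next layer: C, D.
Then next layer: A, F, G.
Every vertex is now reached.

A, B, C, D, E, F, G, H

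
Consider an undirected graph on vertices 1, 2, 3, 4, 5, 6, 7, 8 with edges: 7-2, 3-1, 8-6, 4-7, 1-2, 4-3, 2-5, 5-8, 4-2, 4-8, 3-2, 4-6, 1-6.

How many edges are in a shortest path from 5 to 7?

Distance 0: 5.
Distance 1: 2, 8.
Distance 2: 1, 3, 4, 6, 7 — contains 7.

2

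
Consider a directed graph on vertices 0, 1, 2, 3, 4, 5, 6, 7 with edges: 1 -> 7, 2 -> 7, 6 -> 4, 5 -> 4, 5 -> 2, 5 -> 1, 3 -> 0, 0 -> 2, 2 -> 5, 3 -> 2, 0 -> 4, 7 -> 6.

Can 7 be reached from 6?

No

Explore from 6.
Distance 1: reach 4.
The search from 6 is exhausted; no directed path reaches 7.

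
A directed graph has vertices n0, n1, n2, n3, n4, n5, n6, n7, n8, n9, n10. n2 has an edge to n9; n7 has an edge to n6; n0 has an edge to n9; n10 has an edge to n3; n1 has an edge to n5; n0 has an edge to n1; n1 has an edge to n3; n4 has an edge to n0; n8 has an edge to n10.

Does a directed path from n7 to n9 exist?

No

Explore from n7.
Distance 1: reach n6.
The search from n7 is exhausted; no directed path reaches n9.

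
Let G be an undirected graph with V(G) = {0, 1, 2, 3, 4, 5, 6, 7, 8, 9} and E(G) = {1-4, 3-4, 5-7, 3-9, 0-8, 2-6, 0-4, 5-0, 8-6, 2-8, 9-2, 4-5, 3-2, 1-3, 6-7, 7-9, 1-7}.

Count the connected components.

From 0: component {0, 1, 2, 3, 4, 5, 6, 7, 8, 9}.
That's 1 component.

1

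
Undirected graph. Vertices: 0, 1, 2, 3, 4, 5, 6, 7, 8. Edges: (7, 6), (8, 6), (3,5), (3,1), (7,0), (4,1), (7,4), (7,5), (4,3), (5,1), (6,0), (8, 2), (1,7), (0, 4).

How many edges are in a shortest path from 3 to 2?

Distance 0: 3.
Distance 1: 1, 4, 5.
Distance 2: 0, 7.
Distance 3: 6.
Distance 4: 8.
Distance 5: 2 — contains 2.

5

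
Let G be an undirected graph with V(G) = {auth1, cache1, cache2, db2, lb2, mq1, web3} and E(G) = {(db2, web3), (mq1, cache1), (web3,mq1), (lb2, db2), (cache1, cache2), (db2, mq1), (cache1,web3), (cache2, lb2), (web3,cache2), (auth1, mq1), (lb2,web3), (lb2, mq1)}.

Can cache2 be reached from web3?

Yes

Explore from web3.
Distance 1: reach cache1, cache2, db2, lb2, mq1.
Found cache2.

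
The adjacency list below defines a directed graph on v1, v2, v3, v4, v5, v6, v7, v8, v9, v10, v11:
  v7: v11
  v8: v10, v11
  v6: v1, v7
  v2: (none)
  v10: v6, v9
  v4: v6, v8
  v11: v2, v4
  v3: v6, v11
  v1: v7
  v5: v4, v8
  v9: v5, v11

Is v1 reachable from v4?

Explore from v4.
Distance 1: reach v6, v8.
Distance 2: reach v1, v7, v10, v11.
Found v1.

Yes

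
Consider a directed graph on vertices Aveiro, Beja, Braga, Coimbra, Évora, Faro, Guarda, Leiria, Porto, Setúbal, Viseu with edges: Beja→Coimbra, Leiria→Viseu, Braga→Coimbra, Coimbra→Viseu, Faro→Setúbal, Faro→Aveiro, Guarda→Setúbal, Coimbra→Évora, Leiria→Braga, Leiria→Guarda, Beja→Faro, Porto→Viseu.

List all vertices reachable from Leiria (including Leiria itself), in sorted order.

Start at Leiria.
Its neighbours: Braga, Guarda, Viseu.
Then their neighbours: Coimbra, Setúbal.
Then next layer: Évora.
Nothing further is reachable.

Braga, Coimbra, Évora, Guarda, Leiria, Setúbal, Viseu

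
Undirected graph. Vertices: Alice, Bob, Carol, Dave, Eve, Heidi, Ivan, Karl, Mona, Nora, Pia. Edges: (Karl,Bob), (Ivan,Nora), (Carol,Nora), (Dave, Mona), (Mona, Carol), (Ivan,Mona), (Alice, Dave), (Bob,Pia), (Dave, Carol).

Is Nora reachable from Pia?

No

Explore from Pia.
Distance 1: reach Bob.
Distance 2: reach Karl.
The search is exhausted without reaching Nora; it lies in a different component.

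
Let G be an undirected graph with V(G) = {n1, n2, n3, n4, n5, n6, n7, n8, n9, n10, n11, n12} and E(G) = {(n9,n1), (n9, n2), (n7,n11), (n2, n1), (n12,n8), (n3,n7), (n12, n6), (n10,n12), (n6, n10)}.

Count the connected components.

From n1: component {n1, n2, n9}.
From n3: component {n3, n7, n11}.
From n4: component {n4}.
From n5: component {n5}.
From n6: component {n6, n8, n10, n12}.
That's 5 components.

5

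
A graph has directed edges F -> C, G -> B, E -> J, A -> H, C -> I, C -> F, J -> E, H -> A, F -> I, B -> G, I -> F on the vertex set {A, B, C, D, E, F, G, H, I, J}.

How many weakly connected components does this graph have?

From A: component {A, H}.
From B: component {B, G}.
From C: component {C, F, I}.
From D: component {D}.
From E: component {E, J}.
That's 5 components.

5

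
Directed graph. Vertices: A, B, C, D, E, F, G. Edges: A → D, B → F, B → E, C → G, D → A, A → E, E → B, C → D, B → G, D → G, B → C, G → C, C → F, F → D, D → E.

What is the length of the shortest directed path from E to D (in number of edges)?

Distance 0: E.
Distance 1: B.
Distance 2: C, F, G.
Distance 3: D — contains D.

3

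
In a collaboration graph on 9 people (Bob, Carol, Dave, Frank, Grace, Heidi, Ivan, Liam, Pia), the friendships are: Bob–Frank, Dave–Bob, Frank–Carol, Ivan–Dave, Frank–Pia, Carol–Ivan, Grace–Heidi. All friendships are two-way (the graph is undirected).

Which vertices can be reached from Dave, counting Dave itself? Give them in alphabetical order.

Start at Dave.
Its neighbours: Bob, Ivan.
Then their neighbours: Carol, Frank.
Then next layer: Pia.
Nothing further is reachable.

Bob, Carol, Dave, Frank, Ivan, Pia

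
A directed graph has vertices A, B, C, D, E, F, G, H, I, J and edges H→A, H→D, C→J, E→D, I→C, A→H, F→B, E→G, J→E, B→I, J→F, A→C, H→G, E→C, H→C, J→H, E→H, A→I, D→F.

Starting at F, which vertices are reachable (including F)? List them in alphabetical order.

A, B, C, D, E, F, G, H, I, J

Start at F.
Its neighbours: B.
Then their neighbours: I.
Then next layer: C.
Then next layer: J.
Then next layer: E, H.
Then next layer: A, D, G.
Every vertex is now reached.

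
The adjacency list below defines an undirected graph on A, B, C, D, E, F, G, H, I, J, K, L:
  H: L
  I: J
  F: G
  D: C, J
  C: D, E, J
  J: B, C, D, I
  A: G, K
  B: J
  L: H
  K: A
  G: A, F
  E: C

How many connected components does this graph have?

3

From A: component {A, F, G, K}.
From B: component {B, C, D, E, I, J}.
From H: component {H, L}.
That's 3 components.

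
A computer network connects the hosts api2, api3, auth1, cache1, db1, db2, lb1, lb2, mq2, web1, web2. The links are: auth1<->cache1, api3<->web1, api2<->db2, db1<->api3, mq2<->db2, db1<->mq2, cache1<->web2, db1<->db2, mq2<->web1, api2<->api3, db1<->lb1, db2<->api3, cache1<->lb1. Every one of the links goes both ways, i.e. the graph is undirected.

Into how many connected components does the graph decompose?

From api2: component {api2, api3, auth1, cache1, db1, db2, lb1, mq2, web1, web2}.
From lb2: component {lb2}.
That's 2 components.

2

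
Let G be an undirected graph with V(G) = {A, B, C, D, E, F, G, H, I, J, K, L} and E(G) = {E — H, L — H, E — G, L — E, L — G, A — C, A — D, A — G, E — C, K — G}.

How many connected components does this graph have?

5

From A: component {A, C, D, E, G, H, K, L}.
From B: component {B}.
From F: component {F}.
From I: component {I}.
From J: component {J}.
That's 5 components.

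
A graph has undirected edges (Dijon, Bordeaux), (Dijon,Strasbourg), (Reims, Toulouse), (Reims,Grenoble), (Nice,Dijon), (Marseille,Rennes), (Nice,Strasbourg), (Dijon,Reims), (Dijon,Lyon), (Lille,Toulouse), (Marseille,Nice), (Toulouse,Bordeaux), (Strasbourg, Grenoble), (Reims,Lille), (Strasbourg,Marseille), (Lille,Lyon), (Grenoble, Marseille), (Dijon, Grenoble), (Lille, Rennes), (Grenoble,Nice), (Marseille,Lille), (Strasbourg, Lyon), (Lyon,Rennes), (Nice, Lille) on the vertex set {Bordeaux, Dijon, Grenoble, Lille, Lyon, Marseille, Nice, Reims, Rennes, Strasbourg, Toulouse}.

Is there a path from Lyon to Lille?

Explore from Lyon.
Distance 1: reach Dijon, Lille, Rennes, Strasbourg.
Found Lille.

Yes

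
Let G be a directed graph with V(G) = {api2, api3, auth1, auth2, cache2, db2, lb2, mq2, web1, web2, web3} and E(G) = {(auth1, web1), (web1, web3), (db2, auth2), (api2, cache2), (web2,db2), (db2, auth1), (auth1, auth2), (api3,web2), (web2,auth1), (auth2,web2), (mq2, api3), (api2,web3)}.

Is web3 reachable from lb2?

lb2 has no outgoing edges, so nothing is reachable from it.

No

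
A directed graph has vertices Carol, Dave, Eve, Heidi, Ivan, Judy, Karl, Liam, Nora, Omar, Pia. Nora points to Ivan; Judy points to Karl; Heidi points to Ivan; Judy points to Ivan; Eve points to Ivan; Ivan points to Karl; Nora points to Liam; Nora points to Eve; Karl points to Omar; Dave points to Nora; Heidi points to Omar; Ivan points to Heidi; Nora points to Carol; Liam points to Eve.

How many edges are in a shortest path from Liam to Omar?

4

Distance 0: Liam.
Distance 1: Eve.
Distance 2: Ivan.
Distance 3: Heidi, Karl.
Distance 4: Omar — contains Omar.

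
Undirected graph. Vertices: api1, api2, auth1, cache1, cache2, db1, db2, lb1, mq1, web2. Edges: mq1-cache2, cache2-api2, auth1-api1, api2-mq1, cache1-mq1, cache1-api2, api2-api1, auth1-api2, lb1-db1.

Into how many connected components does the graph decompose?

From api1: component {api1, api2, auth1, cache1, cache2, mq1}.
From db1: component {db1, lb1}.
From db2: component {db2}.
From web2: component {web2}.
That's 4 components.

4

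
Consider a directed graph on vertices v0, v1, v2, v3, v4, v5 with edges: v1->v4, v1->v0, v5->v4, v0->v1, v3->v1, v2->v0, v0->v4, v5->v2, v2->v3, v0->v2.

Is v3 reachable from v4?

No

v4 has no outgoing edges, so nothing is reachable from it.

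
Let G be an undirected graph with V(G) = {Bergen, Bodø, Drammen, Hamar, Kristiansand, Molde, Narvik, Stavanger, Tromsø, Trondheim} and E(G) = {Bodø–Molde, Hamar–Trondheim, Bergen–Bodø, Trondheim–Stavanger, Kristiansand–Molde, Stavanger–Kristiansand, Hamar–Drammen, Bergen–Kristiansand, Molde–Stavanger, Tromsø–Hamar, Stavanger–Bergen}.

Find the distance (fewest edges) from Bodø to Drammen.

5

Distance 0: Bodø.
Distance 1: Bergen, Molde.
Distance 2: Kristiansand, Stavanger.
Distance 3: Trondheim.
Distance 4: Hamar.
Distance 5: Drammen, Tromsø — contains Drammen.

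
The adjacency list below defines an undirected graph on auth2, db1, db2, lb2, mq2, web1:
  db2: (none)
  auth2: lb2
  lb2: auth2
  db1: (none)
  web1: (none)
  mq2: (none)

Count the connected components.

5

From auth2: component {auth2, lb2}.
From db1: component {db1}.
From db2: component {db2}.
From mq2: component {mq2}.
From web1: component {web1}.
That's 5 components.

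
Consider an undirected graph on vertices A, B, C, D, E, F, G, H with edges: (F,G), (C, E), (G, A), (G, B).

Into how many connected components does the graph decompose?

4

From A: component {A, B, F, G}.
From C: component {C, E}.
From D: component {D}.
From H: component {H}.
That's 4 components.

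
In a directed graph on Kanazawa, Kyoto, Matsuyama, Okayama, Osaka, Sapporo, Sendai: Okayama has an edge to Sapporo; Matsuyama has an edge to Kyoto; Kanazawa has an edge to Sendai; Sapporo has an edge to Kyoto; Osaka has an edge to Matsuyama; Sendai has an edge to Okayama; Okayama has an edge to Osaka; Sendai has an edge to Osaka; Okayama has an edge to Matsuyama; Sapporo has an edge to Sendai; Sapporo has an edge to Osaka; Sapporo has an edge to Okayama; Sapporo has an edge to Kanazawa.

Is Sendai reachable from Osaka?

Explore from Osaka.
Distance 1: reach Matsuyama.
Distance 2: reach Kyoto.
The search from Osaka is exhausted; no directed path reaches Sendai.

No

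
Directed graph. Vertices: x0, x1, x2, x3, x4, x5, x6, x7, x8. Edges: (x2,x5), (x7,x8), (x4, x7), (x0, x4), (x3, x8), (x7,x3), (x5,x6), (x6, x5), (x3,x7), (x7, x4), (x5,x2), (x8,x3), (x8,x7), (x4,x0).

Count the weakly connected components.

3

From x0: component {x0, x3, x4, x7, x8}.
From x1: component {x1}.
From x2: component {x2, x5, x6}.
That's 3 components.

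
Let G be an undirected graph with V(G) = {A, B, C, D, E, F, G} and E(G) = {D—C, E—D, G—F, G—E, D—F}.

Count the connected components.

3

From A: component {A}.
From B: component {B}.
From C: component {C, D, E, F, G}.
That's 3 components.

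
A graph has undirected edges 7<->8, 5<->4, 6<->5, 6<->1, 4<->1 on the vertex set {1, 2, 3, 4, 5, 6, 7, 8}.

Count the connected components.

4

From 1: component {1, 4, 5, 6}.
From 2: component {2}.
From 3: component {3}.
From 7: component {7, 8}.
That's 4 components.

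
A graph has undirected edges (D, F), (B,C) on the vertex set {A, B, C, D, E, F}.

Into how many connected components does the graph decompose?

4

From A: component {A}.
From B: component {B, C}.
From D: component {D, F}.
From E: component {E}.
That's 4 components.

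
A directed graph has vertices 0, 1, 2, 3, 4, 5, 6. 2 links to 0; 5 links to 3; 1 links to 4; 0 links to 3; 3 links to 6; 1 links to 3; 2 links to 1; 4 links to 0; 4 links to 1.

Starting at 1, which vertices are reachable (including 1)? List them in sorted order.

0, 1, 3, 4, 6

Start at 1.
Its neighbours: 3, 4.
Then their neighbours: 0, 6.
Nothing further is reachable.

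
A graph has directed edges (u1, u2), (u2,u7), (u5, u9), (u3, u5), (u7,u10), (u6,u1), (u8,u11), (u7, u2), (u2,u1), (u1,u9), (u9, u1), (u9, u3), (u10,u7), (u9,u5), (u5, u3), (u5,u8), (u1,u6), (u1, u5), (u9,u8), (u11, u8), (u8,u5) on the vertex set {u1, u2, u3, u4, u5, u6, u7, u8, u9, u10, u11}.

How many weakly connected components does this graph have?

2

From u1: component {u1, u2, u3, u5, u6, u7, u8, u9, u10, u11}.
From u4: component {u4}.
That's 2 components.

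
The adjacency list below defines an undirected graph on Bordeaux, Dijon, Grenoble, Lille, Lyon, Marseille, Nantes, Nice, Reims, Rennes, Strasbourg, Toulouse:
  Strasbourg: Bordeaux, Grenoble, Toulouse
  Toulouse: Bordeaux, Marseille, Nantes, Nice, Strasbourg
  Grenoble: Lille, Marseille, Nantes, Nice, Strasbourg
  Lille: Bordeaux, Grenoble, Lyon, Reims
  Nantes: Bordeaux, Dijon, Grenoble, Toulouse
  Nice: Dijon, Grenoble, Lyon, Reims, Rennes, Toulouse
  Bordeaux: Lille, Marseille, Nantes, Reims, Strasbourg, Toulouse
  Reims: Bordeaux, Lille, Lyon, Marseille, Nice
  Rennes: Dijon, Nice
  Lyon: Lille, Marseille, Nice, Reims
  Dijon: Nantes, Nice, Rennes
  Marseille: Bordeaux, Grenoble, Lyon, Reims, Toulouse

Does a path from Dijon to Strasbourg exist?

Yes

Explore from Dijon.
Distance 1: reach Nantes, Nice, Rennes.
Distance 2: reach Bordeaux, Grenoble, Lyon, Reims, Toulouse.
Distance 3: reach Lille, Marseille, Strasbourg.
Found Strasbourg.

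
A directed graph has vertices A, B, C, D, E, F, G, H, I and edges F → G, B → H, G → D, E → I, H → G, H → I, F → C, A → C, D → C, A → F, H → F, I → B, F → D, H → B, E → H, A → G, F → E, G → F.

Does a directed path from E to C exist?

Explore from E.
Distance 1: reach H, I.
Distance 2: reach B, F, G.
Distance 3: reach C, D.
Found C.

Yes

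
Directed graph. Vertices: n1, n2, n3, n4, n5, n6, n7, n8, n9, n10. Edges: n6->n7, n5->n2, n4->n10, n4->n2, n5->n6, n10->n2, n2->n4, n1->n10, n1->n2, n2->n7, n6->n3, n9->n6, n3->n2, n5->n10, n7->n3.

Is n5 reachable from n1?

Explore from n1.
Distance 1: reach n2, n10.
Distance 2: reach n4, n7.
Distance 3: reach n3.
The search from n1 is exhausted; no directed path reaches n5.

No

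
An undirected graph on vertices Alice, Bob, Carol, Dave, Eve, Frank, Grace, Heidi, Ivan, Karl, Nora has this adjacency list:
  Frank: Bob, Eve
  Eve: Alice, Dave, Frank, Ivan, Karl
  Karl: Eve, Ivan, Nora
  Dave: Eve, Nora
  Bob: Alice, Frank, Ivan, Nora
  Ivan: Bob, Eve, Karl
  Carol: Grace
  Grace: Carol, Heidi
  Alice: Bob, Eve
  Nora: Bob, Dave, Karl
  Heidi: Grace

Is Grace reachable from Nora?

No

Explore from Nora.
Distance 1: reach Bob, Dave, Karl.
Distance 2: reach Alice, Eve, Frank, Ivan.
The search is exhausted without reaching Grace; it lies in a different component.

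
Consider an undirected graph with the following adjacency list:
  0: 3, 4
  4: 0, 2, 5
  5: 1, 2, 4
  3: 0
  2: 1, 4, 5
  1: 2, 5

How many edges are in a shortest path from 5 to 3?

3

Distance 0: 5.
Distance 1: 1, 2, 4.
Distance 2: 0.
Distance 3: 3 — contains 3.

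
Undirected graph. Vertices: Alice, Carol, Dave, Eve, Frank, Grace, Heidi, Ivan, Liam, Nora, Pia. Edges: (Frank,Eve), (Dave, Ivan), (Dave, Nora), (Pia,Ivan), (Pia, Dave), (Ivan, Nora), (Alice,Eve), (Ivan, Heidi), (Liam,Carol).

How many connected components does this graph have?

From Alice: component {Alice, Eve, Frank}.
From Carol: component {Carol, Liam}.
From Dave: component {Dave, Heidi, Ivan, Nora, Pia}.
From Grace: component {Grace}.
That's 4 components.

4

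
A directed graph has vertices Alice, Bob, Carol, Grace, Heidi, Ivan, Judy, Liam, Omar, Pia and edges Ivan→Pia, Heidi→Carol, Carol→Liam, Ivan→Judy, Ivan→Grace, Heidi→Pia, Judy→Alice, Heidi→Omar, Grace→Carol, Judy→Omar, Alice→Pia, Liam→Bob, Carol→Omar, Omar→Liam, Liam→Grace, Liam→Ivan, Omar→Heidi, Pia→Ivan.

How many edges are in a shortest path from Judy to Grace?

3

Distance 0: Judy.
Distance 1: Alice, Omar.
Distance 2: Heidi, Liam, Pia.
Distance 3: Bob, Carol, Grace, Ivan — contains Grace.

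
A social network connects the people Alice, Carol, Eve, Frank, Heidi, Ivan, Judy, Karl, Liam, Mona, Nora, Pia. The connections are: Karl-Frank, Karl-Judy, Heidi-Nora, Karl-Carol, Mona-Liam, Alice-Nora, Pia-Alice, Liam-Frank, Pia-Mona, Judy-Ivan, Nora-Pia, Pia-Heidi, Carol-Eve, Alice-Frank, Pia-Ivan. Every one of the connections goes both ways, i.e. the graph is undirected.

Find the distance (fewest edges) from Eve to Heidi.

6

Distance 0: Eve.
Distance 1: Carol.
Distance 2: Karl.
Distance 3: Frank, Judy.
Distance 4: Alice, Ivan, Liam.
Distance 5: Mona, Nora, Pia.
Distance 6: Heidi — contains Heidi.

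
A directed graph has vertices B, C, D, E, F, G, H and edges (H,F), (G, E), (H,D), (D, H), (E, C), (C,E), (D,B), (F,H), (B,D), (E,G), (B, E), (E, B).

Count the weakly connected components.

From B: component {B, C, D, E, F, G, H}.
That's 1 component.

1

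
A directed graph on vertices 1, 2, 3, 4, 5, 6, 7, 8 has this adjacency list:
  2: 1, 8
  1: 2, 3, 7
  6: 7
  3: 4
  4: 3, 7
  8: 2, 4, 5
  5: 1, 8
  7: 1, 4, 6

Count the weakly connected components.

From 1: component {1, 2, 3, 4, 5, 6, 7, 8}.
That's 1 component.

1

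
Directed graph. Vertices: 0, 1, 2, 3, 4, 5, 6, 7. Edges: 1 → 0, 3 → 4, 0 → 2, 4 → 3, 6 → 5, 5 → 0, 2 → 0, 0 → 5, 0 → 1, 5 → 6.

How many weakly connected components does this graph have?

3

From 0: component {0, 1, 2, 5, 6}.
From 3: component {3, 4}.
From 7: component {7}.
That's 3 components.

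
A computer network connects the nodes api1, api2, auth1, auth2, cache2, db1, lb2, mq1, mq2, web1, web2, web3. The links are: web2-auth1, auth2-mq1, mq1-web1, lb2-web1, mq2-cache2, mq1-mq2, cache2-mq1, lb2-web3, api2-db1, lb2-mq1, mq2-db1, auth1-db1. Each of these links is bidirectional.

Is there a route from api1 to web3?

No

api1 has no edges, so nothing is reachable from it.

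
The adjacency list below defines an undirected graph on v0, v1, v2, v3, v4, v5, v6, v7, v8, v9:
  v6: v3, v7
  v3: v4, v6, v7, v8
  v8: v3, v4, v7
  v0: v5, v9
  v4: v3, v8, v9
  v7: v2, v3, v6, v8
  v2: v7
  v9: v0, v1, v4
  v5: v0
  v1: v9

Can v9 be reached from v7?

Explore from v7.
Distance 1: reach v2, v3, v6, v8.
Distance 2: reach v4.
Distance 3: reach v9.
Found v9.

Yes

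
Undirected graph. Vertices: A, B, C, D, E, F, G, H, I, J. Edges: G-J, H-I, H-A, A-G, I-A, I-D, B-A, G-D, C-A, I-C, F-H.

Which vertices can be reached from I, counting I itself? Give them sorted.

Start at I.
Its neighbours: A, C, D, H.
Then their neighbours: B, F, G.
Then next layer: J.
Nothing further is reachable.

A, B, C, D, F, G, H, I, J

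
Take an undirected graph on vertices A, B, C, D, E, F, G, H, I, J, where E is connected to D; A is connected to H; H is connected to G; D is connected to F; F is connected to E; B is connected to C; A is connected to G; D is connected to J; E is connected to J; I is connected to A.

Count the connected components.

3

From A: component {A, G, H, I}.
From B: component {B, C}.
From D: component {D, E, F, J}.
That's 3 components.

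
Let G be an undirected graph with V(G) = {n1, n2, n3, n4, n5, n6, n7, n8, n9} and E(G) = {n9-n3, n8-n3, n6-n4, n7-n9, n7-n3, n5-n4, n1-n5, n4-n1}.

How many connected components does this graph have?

From n1: component {n1, n4, n5, n6}.
From n2: component {n2}.
From n3: component {n3, n7, n8, n9}.
That's 3 components.

3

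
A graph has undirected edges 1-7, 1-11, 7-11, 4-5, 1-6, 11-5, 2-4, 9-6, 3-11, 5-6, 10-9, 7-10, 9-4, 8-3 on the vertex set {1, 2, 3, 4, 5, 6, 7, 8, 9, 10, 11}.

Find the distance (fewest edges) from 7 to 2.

Distance 0: 7.
Distance 1: 1, 10, 11.
Distance 2: 3, 5, 6, 9.
Distance 3: 4, 8.
Distance 4: 2 — contains 2.

4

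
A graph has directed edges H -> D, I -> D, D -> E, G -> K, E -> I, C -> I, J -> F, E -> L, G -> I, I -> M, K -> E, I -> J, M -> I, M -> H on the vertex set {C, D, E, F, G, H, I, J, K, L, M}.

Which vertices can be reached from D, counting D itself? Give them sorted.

D, E, F, H, I, J, L, M

Start at D.
Its neighbours: E.
Then their neighbours: I, L.
Then next layer: J, M.
Then next layer: F, H.
Nothing further is reachable.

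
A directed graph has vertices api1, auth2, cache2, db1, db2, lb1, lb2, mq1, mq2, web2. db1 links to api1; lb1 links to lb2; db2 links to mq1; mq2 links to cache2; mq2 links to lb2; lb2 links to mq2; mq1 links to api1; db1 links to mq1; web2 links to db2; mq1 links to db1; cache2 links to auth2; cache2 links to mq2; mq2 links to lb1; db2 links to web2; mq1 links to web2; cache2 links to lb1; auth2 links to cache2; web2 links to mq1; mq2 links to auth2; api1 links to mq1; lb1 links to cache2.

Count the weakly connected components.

2

From api1: component {api1, db1, db2, mq1, web2}.
From auth2: component {auth2, cache2, lb1, lb2, mq2}.
That's 2 components.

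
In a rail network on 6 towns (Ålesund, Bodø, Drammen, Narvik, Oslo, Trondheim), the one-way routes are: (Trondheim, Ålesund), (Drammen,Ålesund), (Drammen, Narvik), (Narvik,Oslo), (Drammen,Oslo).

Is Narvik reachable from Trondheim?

Explore from Trondheim.
Distance 1: reach Ålesund.
The search from Trondheim is exhausted; no directed path reaches Narvik.

No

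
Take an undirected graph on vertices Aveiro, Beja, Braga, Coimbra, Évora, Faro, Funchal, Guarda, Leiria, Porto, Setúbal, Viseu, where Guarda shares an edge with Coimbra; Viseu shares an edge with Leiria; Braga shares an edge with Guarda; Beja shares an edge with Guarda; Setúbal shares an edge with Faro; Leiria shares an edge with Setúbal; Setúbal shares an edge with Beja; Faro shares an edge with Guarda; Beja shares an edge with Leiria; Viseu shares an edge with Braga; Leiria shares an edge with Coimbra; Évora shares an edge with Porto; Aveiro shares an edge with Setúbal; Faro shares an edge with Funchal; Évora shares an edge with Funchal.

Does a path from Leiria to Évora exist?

Yes

Explore from Leiria.
Distance 1: reach Beja, Coimbra, Setúbal, Viseu.
Distance 2: reach Aveiro, Braga, Faro, Guarda.
Distance 3: reach Funchal.
Distance 4: reach Évora.
Found Évora.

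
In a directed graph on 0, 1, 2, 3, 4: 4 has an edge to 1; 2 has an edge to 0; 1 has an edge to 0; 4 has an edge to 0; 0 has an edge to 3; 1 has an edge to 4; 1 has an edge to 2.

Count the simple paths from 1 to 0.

1→0
1→2→0
1→4→0

3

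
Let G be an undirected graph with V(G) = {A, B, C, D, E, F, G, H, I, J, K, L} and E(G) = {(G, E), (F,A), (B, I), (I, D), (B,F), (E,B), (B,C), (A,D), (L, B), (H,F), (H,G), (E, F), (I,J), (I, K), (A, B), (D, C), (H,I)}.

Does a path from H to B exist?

Yes

Explore from H.
Distance 1: reach F, G, I.
Distance 2: reach A, B, D, E, J, K.
Found B.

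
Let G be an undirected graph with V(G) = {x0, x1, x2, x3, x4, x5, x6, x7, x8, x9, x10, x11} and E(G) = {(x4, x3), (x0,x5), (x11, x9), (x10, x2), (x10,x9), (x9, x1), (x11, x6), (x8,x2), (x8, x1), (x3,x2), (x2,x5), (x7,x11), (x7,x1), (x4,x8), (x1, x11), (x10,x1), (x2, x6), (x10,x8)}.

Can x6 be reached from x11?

Yes

Explore from x11.
Distance 1: reach x1, x6, x7, x9.
Found x6.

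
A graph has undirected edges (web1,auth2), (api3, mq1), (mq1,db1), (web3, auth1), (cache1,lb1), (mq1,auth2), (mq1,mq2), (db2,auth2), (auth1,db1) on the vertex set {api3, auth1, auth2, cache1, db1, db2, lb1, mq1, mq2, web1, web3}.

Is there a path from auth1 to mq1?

Explore from auth1.
Distance 1: reach db1, web3.
Distance 2: reach mq1.
Found mq1.

Yes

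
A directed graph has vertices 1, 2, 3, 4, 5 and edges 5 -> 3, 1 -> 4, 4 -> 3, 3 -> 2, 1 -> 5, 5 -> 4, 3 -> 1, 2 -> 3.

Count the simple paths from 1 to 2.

3

1→4→3→2
1→5→3→2
1→5→4→3→2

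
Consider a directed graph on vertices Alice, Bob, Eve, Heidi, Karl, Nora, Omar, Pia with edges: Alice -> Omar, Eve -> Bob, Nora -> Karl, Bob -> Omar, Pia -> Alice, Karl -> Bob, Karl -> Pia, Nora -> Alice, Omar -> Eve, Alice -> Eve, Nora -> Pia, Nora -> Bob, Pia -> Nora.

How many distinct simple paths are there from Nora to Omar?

8

Nora→Alice→Eve→Bob→Omar
Nora→Alice→Omar
Nora→Bob→Omar
Nora→Karl→Bob→Omar
Nora→Karl→Pia→Alice→Eve→Bob→Omar
Nora→Karl→Pia→Alice→Omar
Nora→Pia→Alice→Eve→Bob→Omar
Nora→Pia→Alice→Omar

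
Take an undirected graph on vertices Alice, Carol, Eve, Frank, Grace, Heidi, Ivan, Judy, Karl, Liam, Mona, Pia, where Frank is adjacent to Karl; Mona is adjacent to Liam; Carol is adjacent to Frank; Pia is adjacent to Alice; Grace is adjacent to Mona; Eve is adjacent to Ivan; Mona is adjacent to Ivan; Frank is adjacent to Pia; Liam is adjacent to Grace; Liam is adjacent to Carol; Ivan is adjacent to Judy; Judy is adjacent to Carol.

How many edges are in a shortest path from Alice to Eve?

6

Distance 0: Alice.
Distance 1: Pia.
Distance 2: Frank.
Distance 3: Carol, Karl.
Distance 4: Judy, Liam.
Distance 5: Grace, Ivan, Mona.
Distance 6: Eve — contains Eve.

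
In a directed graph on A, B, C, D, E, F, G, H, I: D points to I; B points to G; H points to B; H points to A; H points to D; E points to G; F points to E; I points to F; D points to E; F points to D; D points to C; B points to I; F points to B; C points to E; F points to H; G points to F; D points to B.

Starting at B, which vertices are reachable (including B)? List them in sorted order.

A, B, C, D, E, F, G, H, I

Start at B.
Its neighbours: G, I.
Then their neighbours: F.
Then next layer: D, E, H.
Then next layer: A, C.
Every vertex is now reached.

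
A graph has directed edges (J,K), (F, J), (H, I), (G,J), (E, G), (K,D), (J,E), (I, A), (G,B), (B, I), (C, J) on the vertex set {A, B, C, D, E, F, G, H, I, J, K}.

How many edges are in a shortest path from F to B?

Distance 0: F.
Distance 1: J.
Distance 2: E, K.
Distance 3: D, G.
Distance 4: B — contains B.

4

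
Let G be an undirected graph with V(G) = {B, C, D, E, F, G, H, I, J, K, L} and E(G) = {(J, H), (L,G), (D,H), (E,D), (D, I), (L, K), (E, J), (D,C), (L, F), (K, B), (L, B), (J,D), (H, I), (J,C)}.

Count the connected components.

From B: component {B, F, G, K, L}.
From C: component {C, D, E, H, I, J}.
That's 2 components.

2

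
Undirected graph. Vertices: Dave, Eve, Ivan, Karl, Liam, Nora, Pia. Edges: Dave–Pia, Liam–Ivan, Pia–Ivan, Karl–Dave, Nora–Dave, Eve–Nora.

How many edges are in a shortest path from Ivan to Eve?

4

Distance 0: Ivan.
Distance 1: Liam, Pia.
Distance 2: Dave.
Distance 3: Karl, Nora.
Distance 4: Eve — contains Eve.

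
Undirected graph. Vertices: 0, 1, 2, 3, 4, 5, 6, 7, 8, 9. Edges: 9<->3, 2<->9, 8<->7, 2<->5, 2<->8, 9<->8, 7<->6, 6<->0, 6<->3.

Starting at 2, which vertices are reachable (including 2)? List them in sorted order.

0, 2, 3, 5, 6, 7, 8, 9

Start at 2.
Its neighbours: 5, 8, 9.
Then their neighbours: 3, 7.
Then next layer: 6.
Then next layer: 0.
Nothing further is reachable.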